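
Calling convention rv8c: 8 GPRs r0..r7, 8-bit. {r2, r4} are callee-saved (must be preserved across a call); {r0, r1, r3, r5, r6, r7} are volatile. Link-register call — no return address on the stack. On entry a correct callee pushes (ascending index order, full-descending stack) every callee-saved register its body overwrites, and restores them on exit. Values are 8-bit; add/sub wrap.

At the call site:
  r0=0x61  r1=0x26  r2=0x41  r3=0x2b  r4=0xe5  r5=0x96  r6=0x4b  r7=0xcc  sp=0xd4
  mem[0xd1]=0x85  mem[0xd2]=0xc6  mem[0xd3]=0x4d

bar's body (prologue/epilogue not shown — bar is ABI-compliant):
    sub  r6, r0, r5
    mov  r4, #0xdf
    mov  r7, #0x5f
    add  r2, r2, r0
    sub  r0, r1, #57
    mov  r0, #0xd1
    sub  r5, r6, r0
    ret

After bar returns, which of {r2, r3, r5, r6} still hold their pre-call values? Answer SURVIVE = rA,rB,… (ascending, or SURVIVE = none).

SURVIVE = r2,r3

prologue: push r2 -> mem[0xd3]=0x41, sp=0xd3
prologue: push r4 -> mem[0xd2]=0xe5, sp=0xd2
body[0] sub  r6, r0, r5 -> r6=0xcb
body[1] mov  r4, #0xdf -> r4=0xdf
body[2] mov  r7, #0x5f -> r7=0x5f
body[3] add  r2, r2, r0 -> r2=0xa2
body[4] sub  r0, r1, #57 -> r0=0xed
body[5] mov  r0, #0xd1 -> r0=0xd1
body[6] sub  r5, r6, r0 -> r5=0xfa
epilogue: pop r4=0xe5, sp=0xd3
epilogue: pop r2=0x41, sp=0xd4
r2: callee-saved, written=True
r3: caller-saved, written=False
r5: caller-saved, written=True
r6: caller-saved, written=True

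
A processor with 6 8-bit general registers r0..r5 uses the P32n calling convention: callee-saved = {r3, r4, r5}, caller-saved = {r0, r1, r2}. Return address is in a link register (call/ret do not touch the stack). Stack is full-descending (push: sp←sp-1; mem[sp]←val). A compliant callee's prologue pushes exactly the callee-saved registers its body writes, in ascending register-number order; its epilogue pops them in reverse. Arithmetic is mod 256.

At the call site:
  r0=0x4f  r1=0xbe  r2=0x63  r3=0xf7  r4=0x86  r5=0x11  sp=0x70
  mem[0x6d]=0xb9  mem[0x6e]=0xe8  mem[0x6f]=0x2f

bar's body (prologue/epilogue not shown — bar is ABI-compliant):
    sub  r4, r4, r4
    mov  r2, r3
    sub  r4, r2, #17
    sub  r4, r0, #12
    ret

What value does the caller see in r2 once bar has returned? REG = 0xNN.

prologue: push r4 -> mem[0x6f]=0x86, sp=0x6f
body[0] sub  r4, r4, r4 -> r4=0x00
body[1] mov  r2, r3 -> r2=0xf7
body[2] sub  r4, r2, #17 -> r4=0xe6
body[3] sub  r4, r0, #12 -> r4=0x43
epilogue: pop r4=0x86, sp=0x70
r2 is caller-saved -> body value

REG = 0xf7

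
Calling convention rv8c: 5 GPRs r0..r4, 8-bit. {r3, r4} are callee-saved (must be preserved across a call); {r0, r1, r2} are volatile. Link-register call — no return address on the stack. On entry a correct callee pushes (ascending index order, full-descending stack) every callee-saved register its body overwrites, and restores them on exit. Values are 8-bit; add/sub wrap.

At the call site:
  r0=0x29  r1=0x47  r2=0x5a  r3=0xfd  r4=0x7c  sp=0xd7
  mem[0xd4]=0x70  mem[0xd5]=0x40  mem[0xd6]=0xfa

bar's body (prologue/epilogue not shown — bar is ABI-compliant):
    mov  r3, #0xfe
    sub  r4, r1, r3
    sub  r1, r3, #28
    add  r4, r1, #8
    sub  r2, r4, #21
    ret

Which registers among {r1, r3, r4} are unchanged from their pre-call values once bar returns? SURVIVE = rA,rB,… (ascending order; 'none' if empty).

SURVIVE = r3,r4

prologue: push r3 → mem[0xd6]=0xfd, sp=0xd6
prologue: push r4 → mem[0xd5]=0x7c, sp=0xd5
body[0] mov  r3, #0xfe → r3=0xfe
body[1] sub  r4, r1, r3 → r4=0x49
body[2] sub  r1, r3, #28 → r1=0xe2
body[3] add  r4, r1, #8 → r4=0xea
body[4] sub  r2, r4, #21 → r2=0xd5
epilogue: pop r4=0x7c, sp=0xd6
epilogue: pop r3=0xfd, sp=0xd7
r1: caller-saved, written=True
r3: callee-saved, written=True
r4: callee-saved, written=True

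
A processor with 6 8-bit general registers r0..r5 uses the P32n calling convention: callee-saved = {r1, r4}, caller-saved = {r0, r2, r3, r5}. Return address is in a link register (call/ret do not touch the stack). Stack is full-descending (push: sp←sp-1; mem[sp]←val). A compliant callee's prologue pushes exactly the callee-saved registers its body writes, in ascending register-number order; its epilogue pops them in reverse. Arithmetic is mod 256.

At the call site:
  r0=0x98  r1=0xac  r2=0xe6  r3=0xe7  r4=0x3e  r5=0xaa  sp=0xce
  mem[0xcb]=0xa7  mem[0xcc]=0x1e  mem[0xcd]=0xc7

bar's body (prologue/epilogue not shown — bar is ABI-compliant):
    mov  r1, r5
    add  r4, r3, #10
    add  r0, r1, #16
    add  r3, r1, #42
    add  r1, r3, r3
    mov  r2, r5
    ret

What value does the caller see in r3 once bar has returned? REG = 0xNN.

REG = 0xd4

prologue: push r1 → mem[0xcd]=0xac, sp=0xcd
prologue: push r4 → mem[0xcc]=0x3e, sp=0xcc
body[0] mov  r1, r5 → r1=0xaa
body[1] add  r4, r3, #10 → r4=0xf1
body[2] add  r0, r1, #16 → r0=0xba
body[3] add  r3, r1, #42 → r3=0xd4
body[4] add  r1, r3, r3 → r1=0xa8
body[5] mov  r2, r5 → r2=0xaa
epilogue: pop r4=0x3e, sp=0xcd
epilogue: pop r1=0xac, sp=0xce
r3 is caller-saved → body value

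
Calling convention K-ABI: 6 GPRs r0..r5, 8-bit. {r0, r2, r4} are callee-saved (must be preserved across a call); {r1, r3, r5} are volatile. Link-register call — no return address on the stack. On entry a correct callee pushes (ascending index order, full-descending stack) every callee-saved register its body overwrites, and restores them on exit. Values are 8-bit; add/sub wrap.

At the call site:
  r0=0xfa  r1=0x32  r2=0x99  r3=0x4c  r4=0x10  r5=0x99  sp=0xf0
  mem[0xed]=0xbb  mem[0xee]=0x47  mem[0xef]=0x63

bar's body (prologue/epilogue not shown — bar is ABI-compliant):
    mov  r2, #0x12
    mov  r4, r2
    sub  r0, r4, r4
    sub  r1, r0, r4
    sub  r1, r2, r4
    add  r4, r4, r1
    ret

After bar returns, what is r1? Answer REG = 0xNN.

prologue: push r0 → mem[0xef]=0xfa, sp=0xef
prologue: push r2 → mem[0xee]=0x99, sp=0xee
prologue: push r4 → mem[0xed]=0x10, sp=0xed
body[0] mov  r2, #0x12 → r2=0x12
body[1] mov  r4, r2 → r4=0x12
body[2] sub  r0, r4, r4 → r0=0x00
body[3] sub  r1, r0, r4 → r1=0xee
body[4] sub  r1, r2, r4 → r1=0x00
body[5] add  r4, r4, r1 → r4=0x12
epilogue: pop r4=0x10, sp=0xee
epilogue: pop r2=0x99, sp=0xef
epilogue: pop r0=0xfa, sp=0xf0
r1 is caller-saved → body value

REG = 0x00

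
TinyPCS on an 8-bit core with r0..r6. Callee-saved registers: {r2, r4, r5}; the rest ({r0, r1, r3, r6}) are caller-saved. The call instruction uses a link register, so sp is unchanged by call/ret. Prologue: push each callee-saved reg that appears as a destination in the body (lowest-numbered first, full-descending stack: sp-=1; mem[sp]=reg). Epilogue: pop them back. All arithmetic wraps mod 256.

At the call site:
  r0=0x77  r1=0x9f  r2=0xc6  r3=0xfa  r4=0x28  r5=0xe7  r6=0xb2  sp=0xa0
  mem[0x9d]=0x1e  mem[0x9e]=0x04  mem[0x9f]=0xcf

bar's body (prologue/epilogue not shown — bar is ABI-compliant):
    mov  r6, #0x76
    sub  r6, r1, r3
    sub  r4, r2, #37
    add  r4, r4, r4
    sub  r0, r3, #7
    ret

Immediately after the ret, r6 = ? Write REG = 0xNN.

REG = 0xa5

prologue: push r4 -> mem[0x9f]=0x28, sp=0x9f
body[0] mov  r6, #0x76 -> r6=0x76
body[1] sub  r6, r1, r3 -> r6=0xa5
body[2] sub  r4, r2, #37 -> r4=0xa1
body[3] add  r4, r4, r4 -> r4=0x42
body[4] sub  r0, r3, #7 -> r0=0xf3
epilogue: pop r4=0x28, sp=0xa0
r6 is caller-saved -> body value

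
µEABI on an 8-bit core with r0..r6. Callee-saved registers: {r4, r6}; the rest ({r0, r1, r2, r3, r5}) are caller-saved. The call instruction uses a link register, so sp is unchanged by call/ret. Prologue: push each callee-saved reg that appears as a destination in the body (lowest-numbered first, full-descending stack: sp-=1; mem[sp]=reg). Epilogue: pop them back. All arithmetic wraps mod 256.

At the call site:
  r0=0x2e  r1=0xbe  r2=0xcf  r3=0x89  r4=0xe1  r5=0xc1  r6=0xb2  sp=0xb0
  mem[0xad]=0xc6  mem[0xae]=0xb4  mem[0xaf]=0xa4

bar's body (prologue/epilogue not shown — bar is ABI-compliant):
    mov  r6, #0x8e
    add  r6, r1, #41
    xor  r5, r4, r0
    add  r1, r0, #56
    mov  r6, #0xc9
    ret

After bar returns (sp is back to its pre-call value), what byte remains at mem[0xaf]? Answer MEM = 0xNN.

prologue: push r6 -> mem[0xaf]=0xb2, sp=0xaf
body[0] mov  r6, #0x8e -> r6=0x8e
body[1] add  r6, r1, #41 -> r6=0xe7
body[2] xor  r5, r4, r0 -> r5=0xcf
body[3] add  r1, r0, #56 -> r1=0x66
body[4] mov  r6, #0xc9 -> r6=0xc9
epilogue: pop r6=0xb2, sp=0xb0
prologue pushed ['r6'] at ['0xaf']

MEM = 0xb2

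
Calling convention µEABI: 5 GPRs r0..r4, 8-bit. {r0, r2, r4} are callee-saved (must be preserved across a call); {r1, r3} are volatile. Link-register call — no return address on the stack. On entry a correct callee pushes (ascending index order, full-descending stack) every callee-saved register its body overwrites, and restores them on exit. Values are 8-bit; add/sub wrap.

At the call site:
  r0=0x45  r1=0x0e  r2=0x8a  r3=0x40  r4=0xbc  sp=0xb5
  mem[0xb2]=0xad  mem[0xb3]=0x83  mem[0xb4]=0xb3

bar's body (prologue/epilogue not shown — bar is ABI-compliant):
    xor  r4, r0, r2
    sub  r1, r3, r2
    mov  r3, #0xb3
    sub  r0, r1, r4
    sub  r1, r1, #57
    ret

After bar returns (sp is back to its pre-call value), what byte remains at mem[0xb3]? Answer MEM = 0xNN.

MEM = 0xbc

prologue: push r0 → mem[0xb4]=0x45, sp=0xb4
prologue: push r4 → mem[0xb3]=0xbc, sp=0xb3
body[0] xor  r4, r0, r2 → r4=0xcf
body[1] sub  r1, r3, r2 → r1=0xb6
body[2] mov  r3, #0xb3 → r3=0xb3
body[3] sub  r0, r1, r4 → r0=0xe7
body[4] sub  r1, r1, #57 → r1=0x7d
epilogue: pop r4=0xbc, sp=0xb4
epilogue: pop r0=0x45, sp=0xb5
prologue pushed ['r0', 'r4'] at ['0xb4', '0xb3']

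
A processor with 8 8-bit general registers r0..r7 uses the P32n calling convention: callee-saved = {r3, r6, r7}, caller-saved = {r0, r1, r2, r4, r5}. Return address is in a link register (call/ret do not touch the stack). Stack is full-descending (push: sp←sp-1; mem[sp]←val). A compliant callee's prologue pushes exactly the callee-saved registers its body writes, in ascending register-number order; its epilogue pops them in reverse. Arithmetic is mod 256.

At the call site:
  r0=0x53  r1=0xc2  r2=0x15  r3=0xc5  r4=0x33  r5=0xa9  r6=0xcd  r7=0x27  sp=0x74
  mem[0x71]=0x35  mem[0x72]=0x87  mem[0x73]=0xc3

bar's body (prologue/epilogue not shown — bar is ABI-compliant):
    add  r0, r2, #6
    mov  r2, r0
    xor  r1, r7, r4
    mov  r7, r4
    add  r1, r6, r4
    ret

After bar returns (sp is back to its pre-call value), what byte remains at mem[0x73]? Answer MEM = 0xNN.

prologue: push r7 -> mem[0x73]=0x27, sp=0x73
body[0] add  r0, r2, #6 -> r0=0x1b
body[1] mov  r2, r0 -> r2=0x1b
body[2] xor  r1, r7, r4 -> r1=0x14
body[3] mov  r7, r4 -> r7=0x33
body[4] add  r1, r6, r4 -> r1=0x00
epilogue: pop r7=0x27, sp=0x74
prologue pushed ['r7'] at ['0x73']

MEM = 0x27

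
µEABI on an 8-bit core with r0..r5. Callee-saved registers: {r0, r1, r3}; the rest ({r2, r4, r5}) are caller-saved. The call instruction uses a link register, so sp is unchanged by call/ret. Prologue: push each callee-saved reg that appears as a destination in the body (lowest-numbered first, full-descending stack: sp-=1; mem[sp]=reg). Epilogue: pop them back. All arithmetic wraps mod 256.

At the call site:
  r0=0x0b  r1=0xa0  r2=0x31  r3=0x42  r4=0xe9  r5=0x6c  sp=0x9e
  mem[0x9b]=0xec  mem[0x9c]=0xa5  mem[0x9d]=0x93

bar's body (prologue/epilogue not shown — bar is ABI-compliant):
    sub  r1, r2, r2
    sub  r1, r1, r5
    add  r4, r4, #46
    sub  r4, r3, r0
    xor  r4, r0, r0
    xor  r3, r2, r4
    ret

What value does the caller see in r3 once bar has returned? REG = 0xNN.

prologue: push r1 -> mem[0x9d]=0xa0, sp=0x9d
prologue: push r3 -> mem[0x9c]=0x42, sp=0x9c
body[0] sub  r1, r2, r2 -> r1=0x00
body[1] sub  r1, r1, r5 -> r1=0x94
body[2] add  r4, r4, #46 -> r4=0x17
body[3] sub  r4, r3, r0 -> r4=0x37
body[4] xor  r4, r0, r0 -> r4=0x00
body[5] xor  r3, r2, r4 -> r3=0x31
epilogue: pop r3=0x42, sp=0x9d
epilogue: pop r1=0xa0, sp=0x9e
r3 is callee-saved -> restored

REG = 0x42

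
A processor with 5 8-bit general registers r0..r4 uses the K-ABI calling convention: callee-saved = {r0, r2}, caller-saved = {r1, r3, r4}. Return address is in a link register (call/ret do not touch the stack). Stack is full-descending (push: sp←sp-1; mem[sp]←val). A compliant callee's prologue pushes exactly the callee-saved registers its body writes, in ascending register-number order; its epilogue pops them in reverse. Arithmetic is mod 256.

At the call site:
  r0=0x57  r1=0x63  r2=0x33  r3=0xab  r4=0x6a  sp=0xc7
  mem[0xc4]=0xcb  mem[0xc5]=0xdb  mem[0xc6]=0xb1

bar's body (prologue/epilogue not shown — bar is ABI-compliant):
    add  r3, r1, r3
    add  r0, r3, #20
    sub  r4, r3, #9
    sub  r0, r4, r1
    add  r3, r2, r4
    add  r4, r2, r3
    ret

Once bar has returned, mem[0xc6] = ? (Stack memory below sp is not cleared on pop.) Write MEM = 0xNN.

MEM = 0x57

prologue: push r0 → mem[0xc6]=0x57, sp=0xc6
body[0] add  r3, r1, r3 → r3=0x0e
body[1] add  r0, r3, #20 → r0=0x22
body[2] sub  r4, r3, #9 → r4=0x05
body[3] sub  r0, r4, r1 → r0=0xa2
body[4] add  r3, r2, r4 → r3=0x38
body[5] add  r4, r2, r3 → r4=0x6b
epilogue: pop r0=0x57, sp=0xc7
prologue pushed ['r0'] at ['0xc6']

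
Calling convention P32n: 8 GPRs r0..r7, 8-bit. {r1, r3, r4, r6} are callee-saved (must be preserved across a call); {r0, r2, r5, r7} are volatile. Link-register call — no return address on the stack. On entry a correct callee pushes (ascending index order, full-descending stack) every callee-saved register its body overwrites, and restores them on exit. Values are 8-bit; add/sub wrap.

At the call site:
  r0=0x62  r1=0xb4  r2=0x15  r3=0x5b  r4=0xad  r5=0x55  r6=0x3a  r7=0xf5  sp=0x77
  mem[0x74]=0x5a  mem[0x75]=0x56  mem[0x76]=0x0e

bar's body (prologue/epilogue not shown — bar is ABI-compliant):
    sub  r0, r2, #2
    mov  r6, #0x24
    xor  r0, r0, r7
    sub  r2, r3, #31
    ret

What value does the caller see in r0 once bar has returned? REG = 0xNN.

prologue: push r6 -> mem[0x76]=0x3a, sp=0x76
body[0] sub  r0, r2, #2 -> r0=0x13
body[1] mov  r6, #0x24 -> r6=0x24
body[2] xor  r0, r0, r7 -> r0=0xe6
body[3] sub  r2, r3, #31 -> r2=0x3c
epilogue: pop r6=0x3a, sp=0x77
r0 is caller-saved -> body value

REG = 0xe6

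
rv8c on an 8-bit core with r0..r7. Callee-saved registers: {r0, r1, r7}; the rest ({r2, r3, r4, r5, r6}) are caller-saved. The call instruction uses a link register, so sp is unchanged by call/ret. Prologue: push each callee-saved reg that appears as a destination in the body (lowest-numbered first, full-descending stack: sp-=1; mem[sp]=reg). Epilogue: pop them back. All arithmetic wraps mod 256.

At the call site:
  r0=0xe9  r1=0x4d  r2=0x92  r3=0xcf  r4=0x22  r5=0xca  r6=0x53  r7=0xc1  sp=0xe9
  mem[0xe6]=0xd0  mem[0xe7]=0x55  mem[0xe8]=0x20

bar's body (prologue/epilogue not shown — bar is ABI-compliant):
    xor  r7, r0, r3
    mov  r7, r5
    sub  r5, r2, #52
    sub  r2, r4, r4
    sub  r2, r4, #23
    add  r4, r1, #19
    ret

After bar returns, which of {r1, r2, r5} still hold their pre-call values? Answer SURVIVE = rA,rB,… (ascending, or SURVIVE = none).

SURVIVE = r1

prologue: push r7 -> mem[0xe8]=0xc1, sp=0xe8
body[0] xor  r7, r0, r3 -> r7=0x26
body[1] mov  r7, r5 -> r7=0xca
body[2] sub  r5, r2, #52 -> r5=0x5e
body[3] sub  r2, r4, r4 -> r2=0x00
body[4] sub  r2, r4, #23 -> r2=0x0b
body[5] add  r4, r1, #19 -> r4=0x60
epilogue: pop r7=0xc1, sp=0xe9
r1: callee-saved, written=False
r2: caller-saved, written=True
r5: caller-saved, written=True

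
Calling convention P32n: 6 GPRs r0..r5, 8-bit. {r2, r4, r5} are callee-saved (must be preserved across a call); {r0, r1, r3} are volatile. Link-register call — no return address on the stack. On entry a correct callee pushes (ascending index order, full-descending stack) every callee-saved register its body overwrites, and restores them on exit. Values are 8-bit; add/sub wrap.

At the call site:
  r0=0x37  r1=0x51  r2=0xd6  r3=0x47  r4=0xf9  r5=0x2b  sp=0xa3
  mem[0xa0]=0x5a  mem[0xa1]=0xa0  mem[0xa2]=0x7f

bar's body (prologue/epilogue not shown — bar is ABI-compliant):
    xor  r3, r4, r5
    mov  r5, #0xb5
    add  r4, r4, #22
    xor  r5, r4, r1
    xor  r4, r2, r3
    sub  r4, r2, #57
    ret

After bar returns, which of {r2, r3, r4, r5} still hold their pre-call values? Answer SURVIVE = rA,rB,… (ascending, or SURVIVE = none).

prologue: push r4 → mem[0xa2]=0xf9, sp=0xa2
prologue: push r5 → mem[0xa1]=0x2b, sp=0xa1
body[0] xor  r3, r4, r5 → r3=0xd2
body[1] mov  r5, #0xb5 → r5=0xb5
body[2] add  r4, r4, #22 → r4=0x0f
body[3] xor  r5, r4, r1 → r5=0x5e
body[4] xor  r4, r2, r3 → r4=0x04
body[5] sub  r4, r2, #57 → r4=0x9d
epilogue: pop r5=0x2b, sp=0xa2
epilogue: pop r4=0xf9, sp=0xa3
r2: callee-saved, written=False
r3: caller-saved, written=True
r4: callee-saved, written=True
r5: callee-saved, written=True

SURVIVE = r2,r4,r5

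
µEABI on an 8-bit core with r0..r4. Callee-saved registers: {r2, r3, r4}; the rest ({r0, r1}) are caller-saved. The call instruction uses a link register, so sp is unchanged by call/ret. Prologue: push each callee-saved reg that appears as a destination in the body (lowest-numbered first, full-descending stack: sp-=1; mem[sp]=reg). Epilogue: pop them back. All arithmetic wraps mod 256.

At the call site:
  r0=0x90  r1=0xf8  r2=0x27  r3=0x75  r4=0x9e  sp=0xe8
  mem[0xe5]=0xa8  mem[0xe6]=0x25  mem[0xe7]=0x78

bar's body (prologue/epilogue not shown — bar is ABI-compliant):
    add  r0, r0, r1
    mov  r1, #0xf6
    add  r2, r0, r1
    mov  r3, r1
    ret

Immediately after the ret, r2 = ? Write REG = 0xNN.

REG = 0x27

prologue: push r2 -> mem[0xe7]=0x27, sp=0xe7
prologue: push r3 -> mem[0xe6]=0x75, sp=0xe6
body[0] add  r0, r0, r1 -> r0=0x88
body[1] mov  r1, #0xf6 -> r1=0xf6
body[2] add  r2, r0, r1 -> r2=0x7e
body[3] mov  r3, r1 -> r3=0xf6
epilogue: pop r3=0x75, sp=0xe7
epilogue: pop r2=0x27, sp=0xe8
r2 is callee-saved -> restored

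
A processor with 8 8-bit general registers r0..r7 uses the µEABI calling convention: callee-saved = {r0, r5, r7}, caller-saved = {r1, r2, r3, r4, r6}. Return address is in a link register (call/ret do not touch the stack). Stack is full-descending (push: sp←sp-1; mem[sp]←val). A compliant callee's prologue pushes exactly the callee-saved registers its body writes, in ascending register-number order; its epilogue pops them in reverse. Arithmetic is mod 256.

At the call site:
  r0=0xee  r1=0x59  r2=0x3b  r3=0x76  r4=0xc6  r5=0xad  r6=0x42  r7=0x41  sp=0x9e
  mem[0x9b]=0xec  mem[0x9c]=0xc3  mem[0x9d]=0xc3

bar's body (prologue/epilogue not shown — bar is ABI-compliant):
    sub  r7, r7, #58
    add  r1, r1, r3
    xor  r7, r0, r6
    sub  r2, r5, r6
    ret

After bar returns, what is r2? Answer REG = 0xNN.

REG = 0x6b

prologue: push r7 -> mem[0x9d]=0x41, sp=0x9d
body[0] sub  r7, r7, #58 -> r7=0x07
body[1] add  r1, r1, r3 -> r1=0xcf
body[2] xor  r7, r0, r6 -> r7=0xac
body[3] sub  r2, r5, r6 -> r2=0x6b
epilogue: pop r7=0x41, sp=0x9e
r2 is caller-saved -> body value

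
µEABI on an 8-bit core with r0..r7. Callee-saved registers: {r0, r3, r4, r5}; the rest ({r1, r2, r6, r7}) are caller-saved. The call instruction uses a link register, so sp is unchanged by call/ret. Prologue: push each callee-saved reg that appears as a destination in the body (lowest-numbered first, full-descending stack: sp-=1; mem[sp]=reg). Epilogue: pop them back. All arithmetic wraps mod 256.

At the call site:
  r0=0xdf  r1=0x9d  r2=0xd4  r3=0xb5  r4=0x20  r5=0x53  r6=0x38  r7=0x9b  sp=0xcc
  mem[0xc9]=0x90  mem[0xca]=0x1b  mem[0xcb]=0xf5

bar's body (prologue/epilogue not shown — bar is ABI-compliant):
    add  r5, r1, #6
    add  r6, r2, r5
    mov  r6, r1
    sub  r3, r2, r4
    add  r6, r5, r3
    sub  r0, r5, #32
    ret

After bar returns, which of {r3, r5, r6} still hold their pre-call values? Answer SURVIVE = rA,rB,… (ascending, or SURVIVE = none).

SURVIVE = r3,r5

prologue: push r0 → mem[0xcb]=0xdf, sp=0xcb
prologue: push r3 → mem[0xca]=0xb5, sp=0xca
prologue: push r5 → mem[0xc9]=0x53, sp=0xc9
body[0] add  r5, r1, #6 → r5=0xa3
body[1] add  r6, r2, r5 → r6=0x77
body[2] mov  r6, r1 → r6=0x9d
body[3] sub  r3, r2, r4 → r3=0xb4
body[4] add  r6, r5, r3 → r6=0x57
body[5] sub  r0, r5, #32 → r0=0x83
epilogue: pop r5=0x53, sp=0xca
epilogue: pop r3=0xb5, sp=0xcb
epilogue: pop r0=0xdf, sp=0xcc
r3: callee-saved, written=True
r5: callee-saved, written=True
r6: caller-saved, written=True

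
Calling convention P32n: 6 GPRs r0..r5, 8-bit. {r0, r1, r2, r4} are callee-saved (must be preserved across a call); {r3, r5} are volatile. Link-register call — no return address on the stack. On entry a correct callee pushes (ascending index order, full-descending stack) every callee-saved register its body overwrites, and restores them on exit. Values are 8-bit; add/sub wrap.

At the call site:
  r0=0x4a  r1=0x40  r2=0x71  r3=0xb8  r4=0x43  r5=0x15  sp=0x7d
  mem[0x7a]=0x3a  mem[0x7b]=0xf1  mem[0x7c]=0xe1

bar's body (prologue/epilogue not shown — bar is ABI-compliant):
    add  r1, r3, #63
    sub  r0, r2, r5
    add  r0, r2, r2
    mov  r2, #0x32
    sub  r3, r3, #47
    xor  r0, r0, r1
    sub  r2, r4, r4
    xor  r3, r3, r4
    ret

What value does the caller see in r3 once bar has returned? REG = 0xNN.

REG = 0xca

prologue: push r0 -> mem[0x7c]=0x4a, sp=0x7c
prologue: push r1 -> mem[0x7b]=0x40, sp=0x7b
prologue: push r2 -> mem[0x7a]=0x71, sp=0x7a
body[0] add  r1, r3, #63 -> r1=0xf7
body[1] sub  r0, r2, r5 -> r0=0x5c
body[2] add  r0, r2, r2 -> r0=0xe2
body[3] mov  r2, #0x32 -> r2=0x32
body[4] sub  r3, r3, #47 -> r3=0x89
body[5] xor  r0, r0, r1 -> r0=0x15
body[6] sub  r2, r4, r4 -> r2=0x00
body[7] xor  r3, r3, r4 -> r3=0xca
epilogue: pop r2=0x71, sp=0x7b
epilogue: pop r1=0x40, sp=0x7c
epilogue: pop r0=0x4a, sp=0x7d
r3 is caller-saved -> body value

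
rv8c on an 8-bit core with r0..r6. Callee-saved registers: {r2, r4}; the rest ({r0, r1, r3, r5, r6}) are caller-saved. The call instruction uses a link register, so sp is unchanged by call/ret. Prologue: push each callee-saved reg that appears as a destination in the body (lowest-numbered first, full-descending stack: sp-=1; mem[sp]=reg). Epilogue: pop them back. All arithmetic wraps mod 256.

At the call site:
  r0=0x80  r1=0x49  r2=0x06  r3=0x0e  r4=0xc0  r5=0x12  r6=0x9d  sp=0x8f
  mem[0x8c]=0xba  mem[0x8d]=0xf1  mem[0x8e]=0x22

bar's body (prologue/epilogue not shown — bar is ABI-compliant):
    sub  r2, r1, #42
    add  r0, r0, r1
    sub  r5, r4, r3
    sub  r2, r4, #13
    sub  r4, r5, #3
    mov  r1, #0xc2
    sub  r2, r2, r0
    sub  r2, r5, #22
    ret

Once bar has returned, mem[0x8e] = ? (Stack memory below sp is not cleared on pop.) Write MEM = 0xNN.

prologue: push r2 → mem[0x8e]=0x06, sp=0x8e
prologue: push r4 → mem[0x8d]=0xc0, sp=0x8d
body[0] sub  r2, r1, #42 → r2=0x1f
body[1] add  r0, r0, r1 → r0=0xc9
body[2] sub  r5, r4, r3 → r5=0xb2
body[3] sub  r2, r4, #13 → r2=0xb3
body[4] sub  r4, r5, #3 → r4=0xaf
body[5] mov  r1, #0xc2 → r1=0xc2
body[6] sub  r2, r2, r0 → r2=0xea
body[7] sub  r2, r5, #22 → r2=0x9c
epilogue: pop r4=0xc0, sp=0x8e
epilogue: pop r2=0x06, sp=0x8f
prologue pushed ['r2', 'r4'] at ['0x8e', '0x8d']

MEM = 0x06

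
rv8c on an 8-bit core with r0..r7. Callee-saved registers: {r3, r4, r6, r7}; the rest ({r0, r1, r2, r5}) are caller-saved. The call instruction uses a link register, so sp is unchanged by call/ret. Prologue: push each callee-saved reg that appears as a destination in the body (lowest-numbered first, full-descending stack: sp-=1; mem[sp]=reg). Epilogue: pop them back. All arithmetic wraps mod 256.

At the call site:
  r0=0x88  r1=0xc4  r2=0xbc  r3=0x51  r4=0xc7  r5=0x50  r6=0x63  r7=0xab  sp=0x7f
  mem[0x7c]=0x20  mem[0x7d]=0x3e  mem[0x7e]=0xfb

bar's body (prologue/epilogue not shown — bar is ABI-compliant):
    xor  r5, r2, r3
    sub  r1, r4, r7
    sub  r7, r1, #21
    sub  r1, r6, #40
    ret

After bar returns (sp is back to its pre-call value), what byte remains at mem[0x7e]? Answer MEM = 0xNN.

prologue: push r7 -> mem[0x7e]=0xab, sp=0x7e
body[0] xor  r5, r2, r3 -> r5=0xed
body[1] sub  r1, r4, r7 -> r1=0x1c
body[2] sub  r7, r1, #21 -> r7=0x07
body[3] sub  r1, r6, #40 -> r1=0x3b
epilogue: pop r7=0xab, sp=0x7f
prologue pushed ['r7'] at ['0x7e']

MEM = 0xab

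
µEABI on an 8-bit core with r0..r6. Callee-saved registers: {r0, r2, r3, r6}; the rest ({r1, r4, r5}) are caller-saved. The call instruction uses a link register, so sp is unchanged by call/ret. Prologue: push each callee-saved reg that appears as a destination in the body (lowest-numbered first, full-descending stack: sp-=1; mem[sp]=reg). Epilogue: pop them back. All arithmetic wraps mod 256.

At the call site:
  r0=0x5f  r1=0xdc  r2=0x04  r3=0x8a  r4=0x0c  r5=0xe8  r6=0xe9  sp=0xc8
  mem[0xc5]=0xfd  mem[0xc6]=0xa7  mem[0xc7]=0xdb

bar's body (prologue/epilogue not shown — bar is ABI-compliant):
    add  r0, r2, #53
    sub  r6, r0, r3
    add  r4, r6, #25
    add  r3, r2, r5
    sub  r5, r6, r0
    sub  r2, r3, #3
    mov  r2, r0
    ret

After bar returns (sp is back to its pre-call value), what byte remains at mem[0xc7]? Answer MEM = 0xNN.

MEM = 0x5f

prologue: push r0 -> mem[0xc7]=0x5f, sp=0xc7
prologue: push r2 -> mem[0xc6]=0x04, sp=0xc6
prologue: push r3 -> mem[0xc5]=0x8a, sp=0xc5
prologue: push r6 -> mem[0xc4]=0xe9, sp=0xc4
body[0] add  r0, r2, #53 -> r0=0x39
body[1] sub  r6, r0, r3 -> r6=0xaf
body[2] add  r4, r6, #25 -> r4=0xc8
body[3] add  r3, r2, r5 -> r3=0xec
body[4] sub  r5, r6, r0 -> r5=0x76
body[5] sub  r2, r3, #3 -> r2=0xe9
body[6] mov  r2, r0 -> r2=0x39
epilogue: pop r6=0xe9, sp=0xc5
epilogue: pop r3=0x8a, sp=0xc6
epilogue: pop r2=0x04, sp=0xc7
epilogue: pop r0=0x5f, sp=0xc8
prologue pushed ['r0', 'r2', 'r3', 'r6'] at ['0xc7', '0xc6', '0xc5', '0xc4']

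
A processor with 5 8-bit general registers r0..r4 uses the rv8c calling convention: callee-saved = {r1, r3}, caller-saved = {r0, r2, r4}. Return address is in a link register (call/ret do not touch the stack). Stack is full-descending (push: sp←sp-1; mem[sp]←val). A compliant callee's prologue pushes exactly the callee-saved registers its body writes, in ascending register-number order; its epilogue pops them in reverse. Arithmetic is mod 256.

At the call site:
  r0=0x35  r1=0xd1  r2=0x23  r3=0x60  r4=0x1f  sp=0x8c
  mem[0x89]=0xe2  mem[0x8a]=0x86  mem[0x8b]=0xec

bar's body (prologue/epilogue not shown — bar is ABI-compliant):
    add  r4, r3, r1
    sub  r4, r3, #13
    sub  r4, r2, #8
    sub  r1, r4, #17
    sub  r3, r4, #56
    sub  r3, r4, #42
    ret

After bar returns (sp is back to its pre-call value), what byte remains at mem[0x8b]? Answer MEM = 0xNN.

prologue: push r1 -> mem[0x8b]=0xd1, sp=0x8b
prologue: push r3 -> mem[0x8a]=0x60, sp=0x8a
body[0] add  r4, r3, r1 -> r4=0x31
body[1] sub  r4, r3, #13 -> r4=0x53
body[2] sub  r4, r2, #8 -> r4=0x1b
body[3] sub  r1, r4, #17 -> r1=0x0a
body[4] sub  r3, r4, #56 -> r3=0xe3
body[5] sub  r3, r4, #42 -> r3=0xf1
epilogue: pop r3=0x60, sp=0x8b
epilogue: pop r1=0xd1, sp=0x8c
prologue pushed ['r1', 'r3'] at ['0x8b', '0x8a']

MEM = 0xd1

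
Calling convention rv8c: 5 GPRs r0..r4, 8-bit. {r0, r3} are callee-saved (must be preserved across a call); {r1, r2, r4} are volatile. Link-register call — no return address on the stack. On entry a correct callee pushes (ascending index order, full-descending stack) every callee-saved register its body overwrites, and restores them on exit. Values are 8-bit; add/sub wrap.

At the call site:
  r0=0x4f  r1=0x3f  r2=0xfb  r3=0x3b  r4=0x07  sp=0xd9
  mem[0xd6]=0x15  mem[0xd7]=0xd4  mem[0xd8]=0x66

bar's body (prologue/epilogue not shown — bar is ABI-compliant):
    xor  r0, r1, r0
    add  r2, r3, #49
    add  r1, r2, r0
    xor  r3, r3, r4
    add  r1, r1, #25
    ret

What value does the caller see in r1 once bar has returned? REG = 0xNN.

REG = 0xf5

prologue: push r0 → mem[0xd8]=0x4f, sp=0xd8
prologue: push r3 → mem[0xd7]=0x3b, sp=0xd7
body[0] xor  r0, r1, r0 → r0=0x70
body[1] add  r2, r3, #49 → r2=0x6c
body[2] add  r1, r2, r0 → r1=0xdc
body[3] xor  r3, r3, r4 → r3=0x3c
body[4] add  r1, r1, #25 → r1=0xf5
epilogue: pop r3=0x3b, sp=0xd8
epilogue: pop r0=0x4f, sp=0xd9
r1 is caller-saved → body value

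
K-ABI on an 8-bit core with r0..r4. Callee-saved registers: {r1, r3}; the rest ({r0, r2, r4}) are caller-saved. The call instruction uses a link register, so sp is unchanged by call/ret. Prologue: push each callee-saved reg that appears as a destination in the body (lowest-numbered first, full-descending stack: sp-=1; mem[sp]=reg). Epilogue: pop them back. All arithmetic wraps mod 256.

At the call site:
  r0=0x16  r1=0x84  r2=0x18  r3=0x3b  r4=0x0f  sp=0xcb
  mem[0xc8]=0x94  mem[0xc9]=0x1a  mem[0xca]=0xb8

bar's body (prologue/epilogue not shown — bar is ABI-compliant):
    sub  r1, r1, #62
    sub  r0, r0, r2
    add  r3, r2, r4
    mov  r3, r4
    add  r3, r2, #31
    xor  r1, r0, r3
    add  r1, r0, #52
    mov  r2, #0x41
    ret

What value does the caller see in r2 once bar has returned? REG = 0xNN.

REG = 0x41

prologue: push r1 → mem[0xca]=0x84, sp=0xca
prologue: push r3 → mem[0xc9]=0x3b, sp=0xc9
body[0] sub  r1, r1, #62 → r1=0x46
body[1] sub  r0, r0, r2 → r0=0xfe
body[2] add  r3, r2, r4 → r3=0x27
body[3] mov  r3, r4 → r3=0x0f
body[4] add  r3, r2, #31 → r3=0x37
body[5] xor  r1, r0, r3 → r1=0xc9
body[6] add  r1, r0, #52 → r1=0x32
body[7] mov  r2, #0x41 → r2=0x41
epilogue: pop r3=0x3b, sp=0xca
epilogue: pop r1=0x84, sp=0xcb
r2 is caller-saved → body value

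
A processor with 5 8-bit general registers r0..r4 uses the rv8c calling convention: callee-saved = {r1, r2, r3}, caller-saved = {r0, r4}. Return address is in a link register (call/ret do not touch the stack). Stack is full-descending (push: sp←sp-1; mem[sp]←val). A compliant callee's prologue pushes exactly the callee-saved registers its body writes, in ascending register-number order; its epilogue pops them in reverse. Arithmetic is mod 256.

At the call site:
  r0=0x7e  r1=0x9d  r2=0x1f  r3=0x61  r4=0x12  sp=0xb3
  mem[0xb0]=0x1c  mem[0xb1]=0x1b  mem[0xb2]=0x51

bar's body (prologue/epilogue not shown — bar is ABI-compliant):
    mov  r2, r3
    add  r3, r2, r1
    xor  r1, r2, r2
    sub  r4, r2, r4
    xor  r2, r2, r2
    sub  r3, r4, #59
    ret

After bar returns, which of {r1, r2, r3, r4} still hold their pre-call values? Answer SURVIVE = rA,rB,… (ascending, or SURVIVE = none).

SURVIVE = r1,r2,r3

prologue: push r1 -> mem[0xb2]=0x9d, sp=0xb2
prologue: push r2 -> mem[0xb1]=0x1f, sp=0xb1
prologue: push r3 -> mem[0xb0]=0x61, sp=0xb0
body[0] mov  r2, r3 -> r2=0x61
body[1] add  r3, r2, r1 -> r3=0xfe
body[2] xor  r1, r2, r2 -> r1=0x00
body[3] sub  r4, r2, r4 -> r4=0x4f
body[4] xor  r2, r2, r2 -> r2=0x00
body[5] sub  r3, r4, #59 -> r3=0x14
epilogue: pop r3=0x61, sp=0xb1
epilogue: pop r2=0x1f, sp=0xb2
epilogue: pop r1=0x9d, sp=0xb3
r1: callee-saved, written=True
r2: callee-saved, written=True
r3: callee-saved, written=True
r4: caller-saved, written=True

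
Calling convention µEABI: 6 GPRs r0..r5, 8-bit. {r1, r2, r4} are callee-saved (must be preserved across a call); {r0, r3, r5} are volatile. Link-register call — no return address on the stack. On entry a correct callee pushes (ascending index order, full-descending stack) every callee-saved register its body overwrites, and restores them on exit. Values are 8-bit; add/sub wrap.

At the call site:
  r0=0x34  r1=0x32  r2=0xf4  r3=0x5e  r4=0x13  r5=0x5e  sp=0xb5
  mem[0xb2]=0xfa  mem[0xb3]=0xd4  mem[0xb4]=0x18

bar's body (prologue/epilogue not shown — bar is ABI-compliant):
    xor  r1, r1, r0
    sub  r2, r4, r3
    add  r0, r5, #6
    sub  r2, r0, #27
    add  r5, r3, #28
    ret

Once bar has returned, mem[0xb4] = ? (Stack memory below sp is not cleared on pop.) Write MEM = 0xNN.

MEM = 0x32

prologue: push r1 -> mem[0xb4]=0x32, sp=0xb4
prologue: push r2 -> mem[0xb3]=0xf4, sp=0xb3
body[0] xor  r1, r1, r0 -> r1=0x06
body[1] sub  r2, r4, r3 -> r2=0xb5
body[2] add  r0, r5, #6 -> r0=0x64
body[3] sub  r2, r0, #27 -> r2=0x49
body[4] add  r5, r3, #28 -> r5=0x7a
epilogue: pop r2=0xf4, sp=0xb4
epilogue: pop r1=0x32, sp=0xb5
prologue pushed ['r1', 'r2'] at ['0xb4', '0xb3']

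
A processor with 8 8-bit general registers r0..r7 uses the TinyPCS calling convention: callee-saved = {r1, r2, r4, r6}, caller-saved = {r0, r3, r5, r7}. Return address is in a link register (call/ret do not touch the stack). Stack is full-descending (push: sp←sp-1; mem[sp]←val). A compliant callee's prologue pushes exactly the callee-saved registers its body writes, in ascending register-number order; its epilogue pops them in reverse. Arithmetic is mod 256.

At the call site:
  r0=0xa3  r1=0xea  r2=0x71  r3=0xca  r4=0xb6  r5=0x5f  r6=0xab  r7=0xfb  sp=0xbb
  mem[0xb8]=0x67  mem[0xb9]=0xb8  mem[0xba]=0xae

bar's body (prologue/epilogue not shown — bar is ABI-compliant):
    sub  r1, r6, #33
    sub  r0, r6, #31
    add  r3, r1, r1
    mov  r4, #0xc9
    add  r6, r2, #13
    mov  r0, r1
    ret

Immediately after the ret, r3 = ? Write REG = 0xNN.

prologue: push r1 → mem[0xba]=0xea, sp=0xba
prologue: push r4 → mem[0xb9]=0xb6, sp=0xb9
prologue: push r6 → mem[0xb8]=0xab, sp=0xb8
body[0] sub  r1, r6, #33 → r1=0x8a
body[1] sub  r0, r6, #31 → r0=0x8c
body[2] add  r3, r1, r1 → r3=0x14
body[3] mov  r4, #0xc9 → r4=0xc9
body[4] add  r6, r2, #13 → r6=0x7e
body[5] mov  r0, r1 → r0=0x8a
epilogue: pop r6=0xab, sp=0xb9
epilogue: pop r4=0xb6, sp=0xba
epilogue: pop r1=0xea, sp=0xbb
r3 is caller-saved → body value

REG = 0x14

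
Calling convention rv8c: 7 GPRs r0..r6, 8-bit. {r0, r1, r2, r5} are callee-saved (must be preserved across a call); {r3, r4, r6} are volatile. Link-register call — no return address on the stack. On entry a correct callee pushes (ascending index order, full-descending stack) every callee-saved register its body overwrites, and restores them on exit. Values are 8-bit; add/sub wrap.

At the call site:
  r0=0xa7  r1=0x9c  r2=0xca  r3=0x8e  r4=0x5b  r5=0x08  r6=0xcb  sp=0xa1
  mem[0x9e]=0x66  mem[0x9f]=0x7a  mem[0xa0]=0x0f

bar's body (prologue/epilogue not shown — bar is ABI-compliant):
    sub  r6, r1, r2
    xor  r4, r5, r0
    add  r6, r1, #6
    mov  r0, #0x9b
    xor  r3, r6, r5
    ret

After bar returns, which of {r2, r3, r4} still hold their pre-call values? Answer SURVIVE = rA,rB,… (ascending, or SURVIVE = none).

SURVIVE = r2

prologue: push r0 → mem[0xa0]=0xa7, sp=0xa0
body[0] sub  r6, r1, r2 → r6=0xd2
body[1] xor  r4, r5, r0 → r4=0xaf
body[2] add  r6, r1, #6 → r6=0xa2
body[3] mov  r0, #0x9b → r0=0x9b
body[4] xor  r3, r6, r5 → r3=0xaa
epilogue: pop r0=0xa7, sp=0xa1
r2: callee-saved, written=False
r3: caller-saved, written=True
r4: caller-saved, written=True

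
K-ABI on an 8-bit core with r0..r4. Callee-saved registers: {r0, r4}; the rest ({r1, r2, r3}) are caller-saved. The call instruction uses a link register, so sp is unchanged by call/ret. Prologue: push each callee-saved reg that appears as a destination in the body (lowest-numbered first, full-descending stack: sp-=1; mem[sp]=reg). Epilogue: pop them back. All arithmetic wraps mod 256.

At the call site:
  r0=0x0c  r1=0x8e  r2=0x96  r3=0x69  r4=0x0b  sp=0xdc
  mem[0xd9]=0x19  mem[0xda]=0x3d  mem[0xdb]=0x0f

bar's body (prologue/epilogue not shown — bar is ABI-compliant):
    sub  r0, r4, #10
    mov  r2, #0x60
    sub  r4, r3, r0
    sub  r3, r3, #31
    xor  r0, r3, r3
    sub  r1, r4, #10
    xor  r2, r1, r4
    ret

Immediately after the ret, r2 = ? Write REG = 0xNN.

REG = 0x36

prologue: push r0 → mem[0xdb]=0x0c, sp=0xdb
prologue: push r4 → mem[0xda]=0x0b, sp=0xda
body[0] sub  r0, r4, #10 → r0=0x01
body[1] mov  r2, #0x60 → r2=0x60
body[2] sub  r4, r3, r0 → r4=0x68
body[3] sub  r3, r3, #31 → r3=0x4a
body[4] xor  r0, r3, r3 → r0=0x00
body[5] sub  r1, r4, #10 → r1=0x5e
body[6] xor  r2, r1, r4 → r2=0x36
epilogue: pop r4=0x0b, sp=0xdb
epilogue: pop r0=0x0c, sp=0xdc
r2 is caller-saved → body value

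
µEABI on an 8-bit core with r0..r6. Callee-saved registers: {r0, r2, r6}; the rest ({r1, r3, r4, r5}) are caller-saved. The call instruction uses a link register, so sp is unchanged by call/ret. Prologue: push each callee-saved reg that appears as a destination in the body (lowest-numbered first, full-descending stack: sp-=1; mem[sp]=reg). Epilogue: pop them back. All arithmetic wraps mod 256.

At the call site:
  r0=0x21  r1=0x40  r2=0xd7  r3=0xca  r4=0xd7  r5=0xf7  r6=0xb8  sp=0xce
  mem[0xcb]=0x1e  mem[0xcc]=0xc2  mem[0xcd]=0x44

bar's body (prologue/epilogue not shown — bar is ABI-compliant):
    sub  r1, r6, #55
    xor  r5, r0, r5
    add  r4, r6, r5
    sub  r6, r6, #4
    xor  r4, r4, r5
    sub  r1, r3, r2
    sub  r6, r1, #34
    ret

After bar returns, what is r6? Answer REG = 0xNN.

REG = 0xb8

prologue: push r6 -> mem[0xcd]=0xb8, sp=0xcd
body[0] sub  r1, r6, #55 -> r1=0x81
body[1] xor  r5, r0, r5 -> r5=0xd6
body[2] add  r4, r6, r5 -> r4=0x8e
body[3] sub  r6, r6, #4 -> r6=0xb4
body[4] xor  r4, r4, r5 -> r4=0x58
body[5] sub  r1, r3, r2 -> r1=0xf3
body[6] sub  r6, r1, #34 -> r6=0xd1
epilogue: pop r6=0xb8, sp=0xce
r6 is callee-saved -> restored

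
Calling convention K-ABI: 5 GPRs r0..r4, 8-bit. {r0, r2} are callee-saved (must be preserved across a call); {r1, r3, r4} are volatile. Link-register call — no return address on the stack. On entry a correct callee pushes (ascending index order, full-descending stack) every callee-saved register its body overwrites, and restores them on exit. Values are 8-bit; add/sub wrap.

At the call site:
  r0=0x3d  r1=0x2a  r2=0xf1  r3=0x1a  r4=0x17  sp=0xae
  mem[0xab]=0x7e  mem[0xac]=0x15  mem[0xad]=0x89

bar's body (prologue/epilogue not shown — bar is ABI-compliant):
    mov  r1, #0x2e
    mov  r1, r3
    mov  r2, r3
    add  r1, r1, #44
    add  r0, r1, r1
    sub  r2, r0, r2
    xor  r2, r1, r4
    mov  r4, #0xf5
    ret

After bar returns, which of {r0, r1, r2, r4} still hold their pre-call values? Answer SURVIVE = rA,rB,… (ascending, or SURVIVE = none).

prologue: push r0 -> mem[0xad]=0x3d, sp=0xad
prologue: push r2 -> mem[0xac]=0xf1, sp=0xac
body[0] mov  r1, #0x2e -> r1=0x2e
body[1] mov  r1, r3 -> r1=0x1a
body[2] mov  r2, r3 -> r2=0x1a
body[3] add  r1, r1, #44 -> r1=0x46
body[4] add  r0, r1, r1 -> r0=0x8c
body[5] sub  r2, r0, r2 -> r2=0x72
body[6] xor  r2, r1, r4 -> r2=0x51
body[7] mov  r4, #0xf5 -> r4=0xf5
epilogue: pop r2=0xf1, sp=0xad
epilogue: pop r0=0x3d, sp=0xae
r0: callee-saved, written=True
r1: caller-saved, written=True
r2: callee-saved, written=True
r4: caller-saved, written=True

SURVIVE = r0,r2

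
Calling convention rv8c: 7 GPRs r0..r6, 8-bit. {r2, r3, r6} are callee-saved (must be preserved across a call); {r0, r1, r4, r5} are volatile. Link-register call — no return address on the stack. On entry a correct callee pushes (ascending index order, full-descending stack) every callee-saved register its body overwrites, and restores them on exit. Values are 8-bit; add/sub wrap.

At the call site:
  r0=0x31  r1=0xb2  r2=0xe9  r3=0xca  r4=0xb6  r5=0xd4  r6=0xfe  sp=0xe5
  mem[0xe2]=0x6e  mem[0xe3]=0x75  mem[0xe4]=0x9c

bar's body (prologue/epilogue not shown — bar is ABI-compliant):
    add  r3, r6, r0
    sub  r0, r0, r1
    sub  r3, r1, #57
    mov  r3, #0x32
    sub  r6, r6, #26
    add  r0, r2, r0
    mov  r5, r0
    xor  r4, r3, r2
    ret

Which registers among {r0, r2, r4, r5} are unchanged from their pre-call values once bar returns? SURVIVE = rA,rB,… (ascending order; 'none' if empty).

prologue: push r3 -> mem[0xe4]=0xca, sp=0xe4
prologue: push r6 -> mem[0xe3]=0xfe, sp=0xe3
body[0] add  r3, r6, r0 -> r3=0x2f
body[1] sub  r0, r0, r1 -> r0=0x7f
body[2] sub  r3, r1, #57 -> r3=0x79
body[3] mov  r3, #0x32 -> r3=0x32
body[4] sub  r6, r6, #26 -> r6=0xe4
body[5] add  r0, r2, r0 -> r0=0x68
body[6] mov  r5, r0 -> r5=0x68
body[7] xor  r4, r3, r2 -> r4=0xdb
epilogue: pop r6=0xfe, sp=0xe4
epilogue: pop r3=0xca, sp=0xe5
r0: caller-saved, written=True
r2: callee-saved, written=False
r4: caller-saved, written=True
r5: caller-saved, written=True

SURVIVE = r2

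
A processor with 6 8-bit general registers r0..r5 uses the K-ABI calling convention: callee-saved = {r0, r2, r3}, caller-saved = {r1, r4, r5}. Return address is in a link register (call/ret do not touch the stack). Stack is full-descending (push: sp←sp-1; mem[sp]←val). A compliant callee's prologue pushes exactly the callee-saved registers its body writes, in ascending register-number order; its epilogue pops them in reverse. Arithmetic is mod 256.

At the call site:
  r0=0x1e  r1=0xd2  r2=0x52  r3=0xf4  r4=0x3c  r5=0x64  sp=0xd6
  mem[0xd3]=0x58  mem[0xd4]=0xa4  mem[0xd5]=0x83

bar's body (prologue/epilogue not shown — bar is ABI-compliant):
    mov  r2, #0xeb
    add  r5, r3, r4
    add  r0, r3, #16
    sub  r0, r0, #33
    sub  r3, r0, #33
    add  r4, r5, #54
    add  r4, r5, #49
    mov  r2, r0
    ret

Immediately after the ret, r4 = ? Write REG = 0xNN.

REG = 0x61

prologue: push r0 -> mem[0xd5]=0x1e, sp=0xd5
prologue: push r2 -> mem[0xd4]=0x52, sp=0xd4
prologue: push r3 -> mem[0xd3]=0xf4, sp=0xd3
body[0] mov  r2, #0xeb -> r2=0xeb
body[1] add  r5, r3, r4 -> r5=0x30
body[2] add  r0, r3, #16 -> r0=0x04
body[3] sub  r0, r0, #33 -> r0=0xe3
body[4] sub  r3, r0, #33 -> r3=0xc2
body[5] add  r4, r5, #54 -> r4=0x66
body[6] add  r4, r5, #49 -> r4=0x61
body[7] mov  r2, r0 -> r2=0xe3
epilogue: pop r3=0xf4, sp=0xd4
epilogue: pop r2=0x52, sp=0xd5
epilogue: pop r0=0x1e, sp=0xd6
r4 is caller-saved -> body value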